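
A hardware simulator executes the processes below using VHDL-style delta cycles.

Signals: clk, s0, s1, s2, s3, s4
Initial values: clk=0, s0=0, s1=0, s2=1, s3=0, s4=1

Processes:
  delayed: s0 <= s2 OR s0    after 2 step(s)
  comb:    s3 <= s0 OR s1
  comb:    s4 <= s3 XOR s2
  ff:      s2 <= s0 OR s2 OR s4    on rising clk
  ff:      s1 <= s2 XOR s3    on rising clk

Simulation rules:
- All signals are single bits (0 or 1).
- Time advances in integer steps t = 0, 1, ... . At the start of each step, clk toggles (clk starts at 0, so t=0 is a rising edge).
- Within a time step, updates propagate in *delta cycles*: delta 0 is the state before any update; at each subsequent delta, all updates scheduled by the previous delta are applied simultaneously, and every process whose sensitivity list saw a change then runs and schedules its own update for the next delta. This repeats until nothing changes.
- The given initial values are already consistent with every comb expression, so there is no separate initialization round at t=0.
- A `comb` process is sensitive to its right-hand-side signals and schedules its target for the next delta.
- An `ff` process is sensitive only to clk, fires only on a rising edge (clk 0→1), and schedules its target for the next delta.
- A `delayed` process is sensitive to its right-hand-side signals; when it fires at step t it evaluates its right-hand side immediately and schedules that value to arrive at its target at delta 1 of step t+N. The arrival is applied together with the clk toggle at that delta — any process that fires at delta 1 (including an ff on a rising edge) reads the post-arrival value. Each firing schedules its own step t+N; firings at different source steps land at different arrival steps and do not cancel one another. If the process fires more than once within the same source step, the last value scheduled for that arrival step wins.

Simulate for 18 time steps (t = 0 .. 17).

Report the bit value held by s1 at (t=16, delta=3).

t=0 Δ0: clk=0 s2=1 s1=0 s4=1 s0=0 s3=0
  Δ1: clk:0→1
  Δ2: s1:0→1
  Δ3: s3:0→1
  Δ4: s4:1→0
  (4Δ to stable)
t=1 Δ0: clk=1 s2=1 s1=1 s4=0 s0=0 s3=1
  Δ1: clk:1→0
  (1Δ to stable)
t=2 Δ0: clk=0 s2=1 s1=1 s4=0 s0=0 s3=1
  Δ1: clk:0→1
  Δ2: s1:1→0
  Δ3: s3:1→0
  Δ4: s4:0→1
  (4Δ to stable)
t=3 Δ0: clk=1 s2=1 s1=0 s4=1 s0=0 s3=0
  Δ1: clk:1→0
  (1Δ to stable)
t=4 Δ0: clk=0 s2=1 s1=0 s4=1 s0=0 s3=0
  Δ1: clk:0→1
  Δ2: s1:0→1
  Δ3: s3:0→1
  Δ4: s4:1→0
  (4Δ to stable)
t=5 Δ0: clk=1 s2=1 s1=1 s4=0 s0=0 s3=1
  Δ1: clk:1→0
  (1Δ to stable)
t=6 Δ0: clk=0 s2=1 s1=1 s4=0 s0=0 s3=1
  Δ1: clk:0→1
  Δ2: s1:1→0
  Δ3: s3:1→0
  Δ4: s4:0→1
  (4Δ to stable)
t=7 Δ0: clk=1 s2=1 s1=0 s4=1 s0=0 s3=0
  Δ1: clk:1→0
  (1Δ to stable)
t=8 Δ0: clk=0 s2=1 s1=0 s4=1 s0=0 s3=0
  Δ1: clk:0→1
  Δ2: s1:0→1
  Δ3: s3:0→1
  Δ4: s4:1→0
  (4Δ to stable)
t=9 Δ0: clk=1 s2=1 s1=1 s4=0 s0=0 s3=1
  Δ1: clk:1→0
  (1Δ to stable)
t=10 Δ0: clk=0 s2=1 s1=1 s4=0 s0=0 s3=1
  Δ1: clk:0→1
  Δ2: s1:1→0
  Δ3: s3:1→0
  Δ4: s4:0→1
  (4Δ to stable)
t=11 Δ0: clk=1 s2=1 s1=0 s4=1 s0=0 s3=0
  Δ1: clk:1→0
  (1Δ to stable)
t=12 Δ0: clk=0 s2=1 s1=0 s4=1 s0=0 s3=0
  Δ1: clk:0→1
  Δ2: s1:0→1
  Δ3: s3:0→1
  Δ4: s4:1→0
  (4Δ to stable)
t=13 Δ0: clk=1 s2=1 s1=1 s4=0 s0=0 s3=1
  Δ1: clk:1→0
  (1Δ to stable)
t=14 Δ0: clk=0 s2=1 s1=1 s4=0 s0=0 s3=1
  Δ1: clk:0→1
  Δ2: s1:1→0
  Δ3: s3:1→0
  Δ4: s4:0→1
  (4Δ to stable)
t=15 Δ0: clk=1 s2=1 s1=0 s4=1 s0=0 s3=0
  Δ1: clk:1→0
  (1Δ to stable)
t=16 Δ0: clk=0 s2=1 s1=0 s4=1 s0=0 s3=0
  Δ1: clk:0→1
  Δ2: s1:0→1
  Δ3: s3:0→1
  Δ4: s4:1→0
  (4Δ to stable)
t=17 Δ0: clk=1 s2=1 s1=1 s4=0 s0=0 s3=1
  Δ1: clk:1→0
  (1Δ to stable)

1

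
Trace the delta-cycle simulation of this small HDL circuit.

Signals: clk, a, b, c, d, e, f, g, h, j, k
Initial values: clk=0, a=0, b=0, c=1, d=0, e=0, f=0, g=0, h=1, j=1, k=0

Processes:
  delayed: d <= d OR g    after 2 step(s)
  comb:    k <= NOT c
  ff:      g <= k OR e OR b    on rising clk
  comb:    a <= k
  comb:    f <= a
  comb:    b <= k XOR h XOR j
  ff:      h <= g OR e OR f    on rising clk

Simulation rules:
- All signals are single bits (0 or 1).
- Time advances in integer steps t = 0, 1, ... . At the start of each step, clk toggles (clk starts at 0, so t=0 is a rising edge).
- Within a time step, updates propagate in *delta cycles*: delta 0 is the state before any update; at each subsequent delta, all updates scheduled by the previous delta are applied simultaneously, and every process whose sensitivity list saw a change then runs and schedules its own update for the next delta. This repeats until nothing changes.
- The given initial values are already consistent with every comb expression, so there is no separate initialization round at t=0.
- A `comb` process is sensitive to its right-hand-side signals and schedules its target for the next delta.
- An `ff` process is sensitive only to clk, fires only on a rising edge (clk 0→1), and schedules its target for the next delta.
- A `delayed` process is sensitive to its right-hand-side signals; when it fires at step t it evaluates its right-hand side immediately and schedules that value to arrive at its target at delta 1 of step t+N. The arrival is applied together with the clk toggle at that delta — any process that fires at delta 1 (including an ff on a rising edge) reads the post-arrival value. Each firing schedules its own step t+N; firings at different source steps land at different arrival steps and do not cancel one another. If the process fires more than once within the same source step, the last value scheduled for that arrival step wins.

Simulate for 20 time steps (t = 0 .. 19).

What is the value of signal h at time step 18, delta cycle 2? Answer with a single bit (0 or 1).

0

t=0 Δ0: a=0 h=1 k=0 b=0 clk=0 f=0 g=0 d=0 c=1 e=0 j=1
  Δ1: clk:0→1
  Δ2: h:1→0
  Δ3: b:0→1
  (3Δ to stable)
t=1 Δ0: a=0 h=0 k=0 b=1 clk=1 f=0 g=0 d=0 c=1 e=0 j=1
  Δ1: clk:1→0
  (1Δ to stable)
t=2 Δ0: a=0 h=0 k=0 b=1 clk=0 f=0 g=0 d=0 c=1 e=0 j=1
  Δ1: clk:0→1
  Δ2: g:0→1
  (2Δ to stable)
t=3 Δ0: a=0 h=0 k=0 b=1 clk=1 f=0 g=1 d=0 c=1 e=0 j=1
  Δ1: clk:1→0
  (1Δ to stable)
t=4 Δ0: a=0 h=0 k=0 b=1 clk=0 f=0 g=1 d=0 c=1 e=0 j=1
  Δ1: clk:0→1, d:0→1
  Δ2: h:0→1
  Δ3: b:1→0
  (3Δ to stable)
t=5 Δ0: a=0 h=1 k=0 b=0 clk=1 f=0 g=1 d=1 c=1 e=0 j=1
  Δ1: clk:1→0
  (1Δ to stable)
t=6 Δ0: a=0 h=1 k=0 b=0 clk=0 f=0 g=1 d=1 c=1 e=0 j=1
  Δ1: clk:0→1
  Δ2: g:1→0
  (2Δ to stable)
t=7 Δ0: a=0 h=1 k=0 b=0 clk=1 f=0 g=0 d=1 c=1 e=0 j=1
  Δ1: clk:1→0
  (1Δ to stable)
t=8 Δ0: a=0 h=1 k=0 b=0 clk=0 f=0 g=0 d=1 c=1 e=0 j=1
  Δ1: clk:0→1
  Δ2: h:1→0
  Δ3: b:0→1
  (3Δ to stable)
t=9 Δ0: a=0 h=0 k=0 b=1 clk=1 f=0 g=0 d=1 c=1 e=0 j=1
  Δ1: clk:1→0
  (1Δ to stable)
t=10 Δ0: a=0 h=0 k=0 b=1 clk=0 f=0 g=0 d=1 c=1 e=0 j=1
  Δ1: clk:0→1
  Δ2: g:0→1
  (2Δ to stable)
t=11 Δ0: a=0 h=0 k=0 b=1 clk=1 f=0 g=1 d=1 c=1 e=0 j=1
  Δ1: clk:1→0
  (1Δ to stable)
t=12 Δ0: a=0 h=0 k=0 b=1 clk=0 f=0 g=1 d=1 c=1 e=0 j=1
  Δ1: clk:0→1
  Δ2: h:0→1
  Δ3: b:1→0
  (3Δ to stable)
t=13 Δ0: a=0 h=1 k=0 b=0 clk=1 f=0 g=1 d=1 c=1 e=0 j=1
  Δ1: clk:1→0
  (1Δ to stable)
t=14 Δ0: a=0 h=1 k=0 b=0 clk=0 f=0 g=1 d=1 c=1 e=0 j=1
  Δ1: clk:0→1
  Δ2: g:1→0
  (2Δ to stable)
t=15 Δ0: a=0 h=1 k=0 b=0 clk=1 f=0 g=0 d=1 c=1 e=0 j=1
  Δ1: clk:1→0
  (1Δ to stable)
t=16 Δ0: a=0 h=1 k=0 b=0 clk=0 f=0 g=0 d=1 c=1 e=0 j=1
  Δ1: clk:0→1
  Δ2: h:1→0
  Δ3: b:0→1
  (3Δ to stable)
t=17 Δ0: a=0 h=0 k=0 b=1 clk=1 f=0 g=0 d=1 c=1 e=0 j=1
  Δ1: clk:1→0
  (1Δ to stable)
t=18 Δ0: a=0 h=0 k=0 b=1 clk=0 f=0 g=0 d=1 c=1 e=0 j=1
  Δ1: clk:0→1
  Δ2: g:0→1
  (2Δ to stable)
t=19 Δ0: a=0 h=0 k=0 b=1 clk=1 f=0 g=1 d=1 c=1 e=0 j=1
  Δ1: clk:1→0
  (1Δ to stable)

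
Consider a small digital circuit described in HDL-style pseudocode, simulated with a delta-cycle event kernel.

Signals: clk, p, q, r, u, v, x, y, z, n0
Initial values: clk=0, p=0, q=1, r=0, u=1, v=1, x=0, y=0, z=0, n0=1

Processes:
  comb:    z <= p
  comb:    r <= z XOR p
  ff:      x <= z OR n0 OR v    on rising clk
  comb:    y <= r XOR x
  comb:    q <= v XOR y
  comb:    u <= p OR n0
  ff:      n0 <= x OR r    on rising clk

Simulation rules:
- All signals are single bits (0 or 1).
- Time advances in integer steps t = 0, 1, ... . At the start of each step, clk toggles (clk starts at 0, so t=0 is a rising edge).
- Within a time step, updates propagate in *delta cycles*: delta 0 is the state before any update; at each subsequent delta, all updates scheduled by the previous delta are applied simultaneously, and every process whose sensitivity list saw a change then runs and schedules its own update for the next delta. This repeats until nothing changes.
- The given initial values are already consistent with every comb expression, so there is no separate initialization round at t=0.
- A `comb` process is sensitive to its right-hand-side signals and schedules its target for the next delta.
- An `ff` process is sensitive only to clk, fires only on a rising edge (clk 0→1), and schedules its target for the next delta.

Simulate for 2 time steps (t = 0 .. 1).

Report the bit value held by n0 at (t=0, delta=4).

[bits: q,v,n0,p,clk,r,z,x,u,y]
t=0: Δ0=1110000010 Δ1=1110100010 Δ2=1100100110 Δ3=1100100101 Δ4=0100100101 | 4Δ
t=1: Δ0=0100100101 Δ1=0100000101 | 1Δ

0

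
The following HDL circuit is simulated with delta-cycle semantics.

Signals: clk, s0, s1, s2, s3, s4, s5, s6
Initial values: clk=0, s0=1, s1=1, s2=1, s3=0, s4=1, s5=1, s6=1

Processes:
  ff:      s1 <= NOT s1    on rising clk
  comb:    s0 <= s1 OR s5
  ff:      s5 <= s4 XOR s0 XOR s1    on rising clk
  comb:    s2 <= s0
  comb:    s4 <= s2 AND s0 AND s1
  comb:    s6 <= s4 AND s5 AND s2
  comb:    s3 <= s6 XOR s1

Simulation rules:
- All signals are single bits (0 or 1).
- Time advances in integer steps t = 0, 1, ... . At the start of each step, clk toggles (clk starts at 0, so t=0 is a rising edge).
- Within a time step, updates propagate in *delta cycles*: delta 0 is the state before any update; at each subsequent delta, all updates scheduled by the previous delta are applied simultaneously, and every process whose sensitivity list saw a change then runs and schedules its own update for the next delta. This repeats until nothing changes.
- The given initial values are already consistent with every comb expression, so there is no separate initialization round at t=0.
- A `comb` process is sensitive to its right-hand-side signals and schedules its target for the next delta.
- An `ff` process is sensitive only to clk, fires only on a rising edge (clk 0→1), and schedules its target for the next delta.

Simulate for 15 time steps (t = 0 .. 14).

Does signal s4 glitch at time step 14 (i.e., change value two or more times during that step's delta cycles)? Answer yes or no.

t0.Δ0 s2=1 clk=0 s5=1 s6=1 s3=0 s1=1 s4=1 s0=1
t0.Δ1 s2=1 clk=1 s5=1 s6=1 s3=0 s1=1 s4=1 s0=1
t0.Δ2 s2=1 clk=1 s5=1 s6=1 s3=0 s1=0 s4=1 s0=1
t0.Δ3 s2=1 clk=1 s5=1 s6=1 s3=1 s1=0 s4=0 s0=1
t0.Δ4 s2=1 clk=1 s5=1 s6=0 s3=1 s1=0 s4=0 s0=1
t0.Δ5 s2=1 clk=1 s5=1 s6=0 s3=0 s1=0 s4=0 s0=1
t1.Δ0 s2=1 clk=1 s5=1 s6=0 s3=0 s1=0 s4=0 s0=1
t1.Δ1 s2=1 clk=0 s5=1 s6=0 s3=0 s1=0 s4=0 s0=1
t2.Δ0 s2=1 clk=0 s5=1 s6=0 s3=0 s1=0 s4=0 s0=1
t2.Δ1 s2=1 clk=1 s5=1 s6=0 s3=0 s1=0 s4=0 s0=1
t2.Δ2 s2=1 clk=1 s5=1 s6=0 s3=0 s1=1 s4=0 s0=1
t2.Δ3 s2=1 clk=1 s5=1 s6=0 s3=1 s1=1 s4=1 s0=1
t2.Δ4 s2=1 clk=1 s5=1 s6=1 s3=1 s1=1 s4=1 s0=1
t2.Δ5 s2=1 clk=1 s5=1 s6=1 s3=0 s1=1 s4=1 s0=1
t3.Δ0 s2=1 clk=1 s5=1 s6=1 s3=0 s1=1 s4=1 s0=1
t3.Δ1 s2=1 clk=0 s5=1 s6=1 s3=0 s1=1 s4=1 s0=1
t4.Δ0 s2=1 clk=0 s5=1 s6=1 s3=0 s1=1 s4=1 s0=1
t4.Δ1 s2=1 clk=1 s5=1 s6=1 s3=0 s1=1 s4=1 s0=1
t4.Δ2 s2=1 clk=1 s5=1 s6=1 s3=0 s1=0 s4=1 s0=1
t4.Δ3 s2=1 clk=1 s5=1 s6=1 s3=1 s1=0 s4=0 s0=1
t4.Δ4 s2=1 clk=1 s5=1 s6=0 s3=1 s1=0 s4=0 s0=1
t4.Δ5 s2=1 clk=1 s5=1 s6=0 s3=0 s1=0 s4=0 s0=1
t5.Δ0 s2=1 clk=1 s5=1 s6=0 s3=0 s1=0 s4=0 s0=1
t5.Δ1 s2=1 clk=0 s5=1 s6=0 s3=0 s1=0 s4=0 s0=1
t6.Δ0 s2=1 clk=0 s5=1 s6=0 s3=0 s1=0 s4=0 s0=1
t6.Δ1 s2=1 clk=1 s5=1 s6=0 s3=0 s1=0 s4=0 s0=1
t6.Δ2 s2=1 clk=1 s5=1 s6=0 s3=0 s1=1 s4=0 s0=1
t6.Δ3 s2=1 clk=1 s5=1 s6=0 s3=1 s1=1 s4=1 s0=1
t6.Δ4 s2=1 clk=1 s5=1 s6=1 s3=1 s1=1 s4=1 s0=1
t6.Δ5 s2=1 clk=1 s5=1 s6=1 s3=0 s1=1 s4=1 s0=1
t7.Δ0 s2=1 clk=1 s5=1 s6=1 s3=0 s1=1 s4=1 s0=1
t7.Δ1 s2=1 clk=0 s5=1 s6=1 s3=0 s1=1 s4=1 s0=1
t8.Δ0 s2=1 clk=0 s5=1 s6=1 s3=0 s1=1 s4=1 s0=1
t8.Δ1 s2=1 clk=1 s5=1 s6=1 s3=0 s1=1 s4=1 s0=1
t8.Δ2 s2=1 clk=1 s5=1 s6=1 s3=0 s1=0 s4=1 s0=1
t8.Δ3 s2=1 clk=1 s5=1 s6=1 s3=1 s1=0 s4=0 s0=1
t8.Δ4 s2=1 clk=1 s5=1 s6=0 s3=1 s1=0 s4=0 s0=1
t8.Δ5 s2=1 clk=1 s5=1 s6=0 s3=0 s1=0 s4=0 s0=1
t9.Δ0 s2=1 clk=1 s5=1 s6=0 s3=0 s1=0 s4=0 s0=1
t9.Δ1 s2=1 clk=0 s5=1 s6=0 s3=0 s1=0 s4=0 s0=1
t10.Δ0 s2=1 clk=0 s5=1 s6=0 s3=0 s1=0 s4=0 s0=1
t10.Δ1 s2=1 clk=1 s5=1 s6=0 s3=0 s1=0 s4=0 s0=1
t10.Δ2 s2=1 clk=1 s5=1 s6=0 s3=0 s1=1 s4=0 s0=1
t10.Δ3 s2=1 clk=1 s5=1 s6=0 s3=1 s1=1 s4=1 s0=1
t10.Δ4 s2=1 clk=1 s5=1 s6=1 s3=1 s1=1 s4=1 s0=1
t10.Δ5 s2=1 clk=1 s5=1 s6=1 s3=0 s1=1 s4=1 s0=1
t11.Δ0 s2=1 clk=1 s5=1 s6=1 s3=0 s1=1 s4=1 s0=1
t11.Δ1 s2=1 clk=0 s5=1 s6=1 s3=0 s1=1 s4=1 s0=1
t12.Δ0 s2=1 clk=0 s5=1 s6=1 s3=0 s1=1 s4=1 s0=1
t12.Δ1 s2=1 clk=1 s5=1 s6=1 s3=0 s1=1 s4=1 s0=1
t12.Δ2 s2=1 clk=1 s5=1 s6=1 s3=0 s1=0 s4=1 s0=1
t12.Δ3 s2=1 clk=1 s5=1 s6=1 s3=1 s1=0 s4=0 s0=1
t12.Δ4 s2=1 clk=1 s5=1 s6=0 s3=1 s1=0 s4=0 s0=1
t12.Δ5 s2=1 clk=1 s5=1 s6=0 s3=0 s1=0 s4=0 s0=1
t13.Δ0 s2=1 clk=1 s5=1 s6=0 s3=0 s1=0 s4=0 s0=1
t13.Δ1 s2=1 clk=0 s5=1 s6=0 s3=0 s1=0 s4=0 s0=1
t14.Δ0 s2=1 clk=0 s5=1 s6=0 s3=0 s1=0 s4=0 s0=1
t14.Δ1 s2=1 clk=1 s5=1 s6=0 s3=0 s1=0 s4=0 s0=1
t14.Δ2 s2=1 clk=1 s5=1 s6=0 s3=0 s1=1 s4=0 s0=1
t14.Δ3 s2=1 clk=1 s5=1 s6=0 s3=1 s1=1 s4=1 s0=1
t14.Δ4 s2=1 clk=1 s5=1 s6=1 s3=1 s1=1 s4=1 s0=1
t14.Δ5 s2=1 clk=1 s5=1 s6=1 s3=0 s1=1 s4=1 s0=1

no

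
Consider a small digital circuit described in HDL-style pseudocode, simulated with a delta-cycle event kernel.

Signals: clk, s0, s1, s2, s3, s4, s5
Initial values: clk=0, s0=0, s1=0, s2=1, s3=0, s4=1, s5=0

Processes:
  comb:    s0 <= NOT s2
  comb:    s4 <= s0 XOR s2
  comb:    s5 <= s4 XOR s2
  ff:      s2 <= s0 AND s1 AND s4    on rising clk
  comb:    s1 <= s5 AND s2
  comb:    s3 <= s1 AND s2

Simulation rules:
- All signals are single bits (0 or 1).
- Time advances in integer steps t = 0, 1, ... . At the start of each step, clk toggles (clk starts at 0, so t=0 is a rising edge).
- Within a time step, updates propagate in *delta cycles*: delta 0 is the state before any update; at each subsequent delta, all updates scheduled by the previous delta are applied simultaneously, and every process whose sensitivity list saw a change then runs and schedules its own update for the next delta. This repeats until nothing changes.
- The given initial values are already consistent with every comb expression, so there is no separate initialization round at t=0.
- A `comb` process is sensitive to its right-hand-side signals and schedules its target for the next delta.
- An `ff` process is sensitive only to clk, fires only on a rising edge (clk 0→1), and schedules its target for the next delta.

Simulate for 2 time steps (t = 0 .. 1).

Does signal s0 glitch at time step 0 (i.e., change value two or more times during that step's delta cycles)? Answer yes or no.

[bits: s1,s3,clk,s0,s4,s2,s5]
t=0: Δ0=0000110 Δ1=0010110 Δ2=0010100 Δ3=0011001 Δ4=0011100 Δ5=0011101 | 5Δ
t=1: Δ0=0011101 Δ1=0001101 | 1Δ

no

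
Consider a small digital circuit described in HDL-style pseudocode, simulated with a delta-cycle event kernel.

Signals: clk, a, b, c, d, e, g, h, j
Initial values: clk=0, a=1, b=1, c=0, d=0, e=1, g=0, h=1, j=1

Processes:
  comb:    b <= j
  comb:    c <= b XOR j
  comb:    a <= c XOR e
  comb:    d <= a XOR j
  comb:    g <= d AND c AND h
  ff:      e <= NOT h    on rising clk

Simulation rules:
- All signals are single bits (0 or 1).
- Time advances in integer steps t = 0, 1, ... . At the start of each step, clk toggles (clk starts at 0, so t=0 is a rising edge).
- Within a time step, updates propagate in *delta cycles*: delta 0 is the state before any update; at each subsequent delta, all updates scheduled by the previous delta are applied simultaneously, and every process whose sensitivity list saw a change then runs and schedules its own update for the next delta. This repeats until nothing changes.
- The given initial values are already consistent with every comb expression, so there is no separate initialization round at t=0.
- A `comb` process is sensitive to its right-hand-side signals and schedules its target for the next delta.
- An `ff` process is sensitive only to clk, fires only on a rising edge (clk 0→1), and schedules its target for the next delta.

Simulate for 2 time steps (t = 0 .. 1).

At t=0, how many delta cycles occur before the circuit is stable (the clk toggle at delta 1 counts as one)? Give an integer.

4

[bits: h,d,e,c,j,b,clk,g,a]
t=0: Δ0=101011001 Δ1=101011101 Δ2=100011101 Δ3=100011100 Δ4=110011100 | 4Δ
t=1: Δ0=110011100 Δ1=110011000 | 1Δ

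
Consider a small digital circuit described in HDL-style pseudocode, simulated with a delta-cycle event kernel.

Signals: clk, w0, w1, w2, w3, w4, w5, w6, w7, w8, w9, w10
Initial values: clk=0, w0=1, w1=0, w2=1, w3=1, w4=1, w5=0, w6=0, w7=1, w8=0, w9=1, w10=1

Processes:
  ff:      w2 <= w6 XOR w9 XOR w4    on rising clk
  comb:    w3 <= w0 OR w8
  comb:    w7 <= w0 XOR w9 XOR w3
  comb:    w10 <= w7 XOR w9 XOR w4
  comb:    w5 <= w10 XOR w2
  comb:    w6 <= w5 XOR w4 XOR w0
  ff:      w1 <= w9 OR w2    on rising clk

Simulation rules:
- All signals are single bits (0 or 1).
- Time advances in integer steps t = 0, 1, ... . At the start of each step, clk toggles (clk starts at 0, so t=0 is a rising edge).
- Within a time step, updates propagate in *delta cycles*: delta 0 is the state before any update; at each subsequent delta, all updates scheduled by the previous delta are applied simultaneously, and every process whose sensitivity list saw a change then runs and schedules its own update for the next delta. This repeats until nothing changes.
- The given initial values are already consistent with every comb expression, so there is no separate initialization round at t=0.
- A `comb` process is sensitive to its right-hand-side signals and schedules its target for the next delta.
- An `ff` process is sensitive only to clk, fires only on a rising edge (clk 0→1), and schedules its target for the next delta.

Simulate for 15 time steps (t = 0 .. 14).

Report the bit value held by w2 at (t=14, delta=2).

1

t0.Δ0 w4=1 w7=1 w8=0 w10=1 w0=1 w1=0 w6=0 w9=1 clk=0 w5=0 w2=1 w3=1
t0.Δ1 w4=1 w7=1 w8=0 w10=1 w0=1 w1=0 w6=0 w9=1 clk=1 w5=0 w2=1 w3=1
t0.Δ2 w4=1 w7=1 w8=0 w10=1 w0=1 w1=1 w6=0 w9=1 clk=1 w5=0 w2=0 w3=1
t0.Δ3 w4=1 w7=1 w8=0 w10=1 w0=1 w1=1 w6=0 w9=1 clk=1 w5=1 w2=0 w3=1
t0.Δ4 w4=1 w7=1 w8=0 w10=1 w0=1 w1=1 w6=1 w9=1 clk=1 w5=1 w2=0 w3=1
t1.Δ0 w4=1 w7=1 w8=0 w10=1 w0=1 w1=1 w6=1 w9=1 clk=1 w5=1 w2=0 w3=1
t1.Δ1 w4=1 w7=1 w8=0 w10=1 w0=1 w1=1 w6=1 w9=1 clk=0 w5=1 w2=0 w3=1
t2.Δ0 w4=1 w7=1 w8=0 w10=1 w0=1 w1=1 w6=1 w9=1 clk=0 w5=1 w2=0 w3=1
t2.Δ1 w4=1 w7=1 w8=0 w10=1 w0=1 w1=1 w6=1 w9=1 clk=1 w5=1 w2=0 w3=1
t2.Δ2 w4=1 w7=1 w8=0 w10=1 w0=1 w1=1 w6=1 w9=1 clk=1 w5=1 w2=1 w3=1
t2.Δ3 w4=1 w7=1 w8=0 w10=1 w0=1 w1=1 w6=1 w9=1 clk=1 w5=0 w2=1 w3=1
t2.Δ4 w4=1 w7=1 w8=0 w10=1 w0=1 w1=1 w6=0 w9=1 clk=1 w5=0 w2=1 w3=1
t3.Δ0 w4=1 w7=1 w8=0 w10=1 w0=1 w1=1 w6=0 w9=1 clk=1 w5=0 w2=1 w3=1
t3.Δ1 w4=1 w7=1 w8=0 w10=1 w0=1 w1=1 w6=0 w9=1 clk=0 w5=0 w2=1 w3=1
t4.Δ0 w4=1 w7=1 w8=0 w10=1 w0=1 w1=1 w6=0 w9=1 clk=0 w5=0 w2=1 w3=1
t4.Δ1 w4=1 w7=1 w8=0 w10=1 w0=1 w1=1 w6=0 w9=1 clk=1 w5=0 w2=1 w3=1
t4.Δ2 w4=1 w7=1 w8=0 w10=1 w0=1 w1=1 w6=0 w9=1 clk=1 w5=0 w2=0 w3=1
t4.Δ3 w4=1 w7=1 w8=0 w10=1 w0=1 w1=1 w6=0 w9=1 clk=1 w5=1 w2=0 w3=1
t4.Δ4 w4=1 w7=1 w8=0 w10=1 w0=1 w1=1 w6=1 w9=1 clk=1 w5=1 w2=0 w3=1
t5.Δ0 w4=1 w7=1 w8=0 w10=1 w0=1 w1=1 w6=1 w9=1 clk=1 w5=1 w2=0 w3=1
t5.Δ1 w4=1 w7=1 w8=0 w10=1 w0=1 w1=1 w6=1 w9=1 clk=0 w5=1 w2=0 w3=1
t6.Δ0 w4=1 w7=1 w8=0 w10=1 w0=1 w1=1 w6=1 w9=1 clk=0 w5=1 w2=0 w3=1
t6.Δ1 w4=1 w7=1 w8=0 w10=1 w0=1 w1=1 w6=1 w9=1 clk=1 w5=1 w2=0 w3=1
t6.Δ2 w4=1 w7=1 w8=0 w10=1 w0=1 w1=1 w6=1 w9=1 clk=1 w5=1 w2=1 w3=1
t6.Δ3 w4=1 w7=1 w8=0 w10=1 w0=1 w1=1 w6=1 w9=1 clk=1 w5=0 w2=1 w3=1
t6.Δ4 w4=1 w7=1 w8=0 w10=1 w0=1 w1=1 w6=0 w9=1 clk=1 w5=0 w2=1 w3=1
t7.Δ0 w4=1 w7=1 w8=0 w10=1 w0=1 w1=1 w6=0 w9=1 clk=1 w5=0 w2=1 w3=1
t7.Δ1 w4=1 w7=1 w8=0 w10=1 w0=1 w1=1 w6=0 w9=1 clk=0 w5=0 w2=1 w3=1
t8.Δ0 w4=1 w7=1 w8=0 w10=1 w0=1 w1=1 w6=0 w9=1 clk=0 w5=0 w2=1 w3=1
t8.Δ1 w4=1 w7=1 w8=0 w10=1 w0=1 w1=1 w6=0 w9=1 clk=1 w5=0 w2=1 w3=1
t8.Δ2 w4=1 w7=1 w8=0 w10=1 w0=1 w1=1 w6=0 w9=1 clk=1 w5=0 w2=0 w3=1
t8.Δ3 w4=1 w7=1 w8=0 w10=1 w0=1 w1=1 w6=0 w9=1 clk=1 w5=1 w2=0 w3=1
t8.Δ4 w4=1 w7=1 w8=0 w10=1 w0=1 w1=1 w6=1 w9=1 clk=1 w5=1 w2=0 w3=1
t9.Δ0 w4=1 w7=1 w8=0 w10=1 w0=1 w1=1 w6=1 w9=1 clk=1 w5=1 w2=0 w3=1
t9.Δ1 w4=1 w7=1 w8=0 w10=1 w0=1 w1=1 w6=1 w9=1 clk=0 w5=1 w2=0 w3=1
t10.Δ0 w4=1 w7=1 w8=0 w10=1 w0=1 w1=1 w6=1 w9=1 clk=0 w5=1 w2=0 w3=1
t10.Δ1 w4=1 w7=1 w8=0 w10=1 w0=1 w1=1 w6=1 w9=1 clk=1 w5=1 w2=0 w3=1
t10.Δ2 w4=1 w7=1 w8=0 w10=1 w0=1 w1=1 w6=1 w9=1 clk=1 w5=1 w2=1 w3=1
t10.Δ3 w4=1 w7=1 w8=0 w10=1 w0=1 w1=1 w6=1 w9=1 clk=1 w5=0 w2=1 w3=1
t10.Δ4 w4=1 w7=1 w8=0 w10=1 w0=1 w1=1 w6=0 w9=1 clk=1 w5=0 w2=1 w3=1
t11.Δ0 w4=1 w7=1 w8=0 w10=1 w0=1 w1=1 w6=0 w9=1 clk=1 w5=0 w2=1 w3=1
t11.Δ1 w4=1 w7=1 w8=0 w10=1 w0=1 w1=1 w6=0 w9=1 clk=0 w5=0 w2=1 w3=1
t12.Δ0 w4=1 w7=1 w8=0 w10=1 w0=1 w1=1 w6=0 w9=1 clk=0 w5=0 w2=1 w3=1
t12.Δ1 w4=1 w7=1 w8=0 w10=1 w0=1 w1=1 w6=0 w9=1 clk=1 w5=0 w2=1 w3=1
t12.Δ2 w4=1 w7=1 w8=0 w10=1 w0=1 w1=1 w6=0 w9=1 clk=1 w5=0 w2=0 w3=1
t12.Δ3 w4=1 w7=1 w8=0 w10=1 w0=1 w1=1 w6=0 w9=1 clk=1 w5=1 w2=0 w3=1
t12.Δ4 w4=1 w7=1 w8=0 w10=1 w0=1 w1=1 w6=1 w9=1 clk=1 w5=1 w2=0 w3=1
t13.Δ0 w4=1 w7=1 w8=0 w10=1 w0=1 w1=1 w6=1 w9=1 clk=1 w5=1 w2=0 w3=1
t13.Δ1 w4=1 w7=1 w8=0 w10=1 w0=1 w1=1 w6=1 w9=1 clk=0 w5=1 w2=0 w3=1
t14.Δ0 w4=1 w7=1 w8=0 w10=1 w0=1 w1=1 w6=1 w9=1 clk=0 w5=1 w2=0 w3=1
t14.Δ1 w4=1 w7=1 w8=0 w10=1 w0=1 w1=1 w6=1 w9=1 clk=1 w5=1 w2=0 w3=1
t14.Δ2 w4=1 w7=1 w8=0 w10=1 w0=1 w1=1 w6=1 w9=1 clk=1 w5=1 w2=1 w3=1
t14.Δ3 w4=1 w7=1 w8=0 w10=1 w0=1 w1=1 w6=1 w9=1 clk=1 w5=0 w2=1 w3=1
t14.Δ4 w4=1 w7=1 w8=0 w10=1 w0=1 w1=1 w6=0 w9=1 clk=1 w5=0 w2=1 w3=1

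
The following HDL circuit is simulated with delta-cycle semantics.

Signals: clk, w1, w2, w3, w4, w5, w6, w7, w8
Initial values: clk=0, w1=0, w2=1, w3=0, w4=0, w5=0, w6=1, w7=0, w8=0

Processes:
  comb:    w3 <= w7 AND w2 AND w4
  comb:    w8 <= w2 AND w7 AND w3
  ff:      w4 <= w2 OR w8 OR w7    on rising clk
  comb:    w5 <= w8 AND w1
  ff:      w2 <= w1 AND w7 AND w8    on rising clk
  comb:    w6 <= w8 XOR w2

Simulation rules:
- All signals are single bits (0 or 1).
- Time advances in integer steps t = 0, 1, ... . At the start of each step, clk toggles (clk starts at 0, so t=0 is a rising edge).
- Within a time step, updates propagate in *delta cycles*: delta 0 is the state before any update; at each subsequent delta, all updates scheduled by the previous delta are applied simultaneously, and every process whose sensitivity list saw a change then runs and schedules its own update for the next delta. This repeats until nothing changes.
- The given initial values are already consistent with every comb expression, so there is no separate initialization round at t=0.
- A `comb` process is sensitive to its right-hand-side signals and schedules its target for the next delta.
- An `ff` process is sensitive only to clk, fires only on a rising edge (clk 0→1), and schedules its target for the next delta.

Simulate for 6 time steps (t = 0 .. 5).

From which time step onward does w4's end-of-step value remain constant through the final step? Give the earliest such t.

2

t0.Δ0 w4=0 w7=0 w3=0 w8=0 w1=0 w2=1 w6=1 clk=0 w5=0
t0.Δ1 w4=0 w7=0 w3=0 w8=0 w1=0 w2=1 w6=1 clk=1 w5=0
t0.Δ2 w4=1 w7=0 w3=0 w8=0 w1=0 w2=0 w6=1 clk=1 w5=0
t0.Δ3 w4=1 w7=0 w3=0 w8=0 w1=0 w2=0 w6=0 clk=1 w5=0
t1.Δ0 w4=1 w7=0 w3=0 w8=0 w1=0 w2=0 w6=0 clk=1 w5=0
t1.Δ1 w4=1 w7=0 w3=0 w8=0 w1=0 w2=0 w6=0 clk=0 w5=0
t2.Δ0 w4=1 w7=0 w3=0 w8=0 w1=0 w2=0 w6=0 clk=0 w5=0
t2.Δ1 w4=1 w7=0 w3=0 w8=0 w1=0 w2=0 w6=0 clk=1 w5=0
t2.Δ2 w4=0 w7=0 w3=0 w8=0 w1=0 w2=0 w6=0 clk=1 w5=0
t3.Δ0 w4=0 w7=0 w3=0 w8=0 w1=0 w2=0 w6=0 clk=1 w5=0
t3.Δ1 w4=0 w7=0 w3=0 w8=0 w1=0 w2=0 w6=0 clk=0 w5=0
t4.Δ0 w4=0 w7=0 w3=0 w8=0 w1=0 w2=0 w6=0 clk=0 w5=0
t4.Δ1 w4=0 w7=0 w3=0 w8=0 w1=0 w2=0 w6=0 clk=1 w5=0
t5.Δ0 w4=0 w7=0 w3=0 w8=0 w1=0 w2=0 w6=0 clk=1 w5=0
t5.Δ1 w4=0 w7=0 w3=0 w8=0 w1=0 w2=0 w6=0 clk=0 w5=0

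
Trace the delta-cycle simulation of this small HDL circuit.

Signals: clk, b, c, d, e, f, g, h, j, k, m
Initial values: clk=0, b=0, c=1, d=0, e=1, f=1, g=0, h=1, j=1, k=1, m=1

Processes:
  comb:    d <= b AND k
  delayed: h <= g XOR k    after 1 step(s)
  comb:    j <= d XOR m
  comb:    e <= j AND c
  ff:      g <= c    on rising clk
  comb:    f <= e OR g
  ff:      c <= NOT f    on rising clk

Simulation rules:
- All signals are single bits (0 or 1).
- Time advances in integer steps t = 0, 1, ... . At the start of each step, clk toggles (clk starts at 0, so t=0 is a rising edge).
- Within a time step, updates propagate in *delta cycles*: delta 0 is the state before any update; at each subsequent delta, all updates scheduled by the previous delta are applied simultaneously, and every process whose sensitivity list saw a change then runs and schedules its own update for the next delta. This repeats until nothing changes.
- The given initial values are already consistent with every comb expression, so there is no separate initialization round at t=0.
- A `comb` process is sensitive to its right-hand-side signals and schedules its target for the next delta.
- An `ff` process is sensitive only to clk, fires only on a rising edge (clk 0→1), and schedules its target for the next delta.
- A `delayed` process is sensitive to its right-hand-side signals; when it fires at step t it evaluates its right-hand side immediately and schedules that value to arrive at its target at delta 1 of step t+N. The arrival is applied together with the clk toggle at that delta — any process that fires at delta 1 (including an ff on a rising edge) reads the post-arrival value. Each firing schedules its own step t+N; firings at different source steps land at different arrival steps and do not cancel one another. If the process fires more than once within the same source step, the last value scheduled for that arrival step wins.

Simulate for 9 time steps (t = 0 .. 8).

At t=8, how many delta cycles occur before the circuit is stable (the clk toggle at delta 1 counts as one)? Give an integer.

[bits: m,e,c,k,j,b,h,g,f,clk,d]
t=0: Δ0=11111010100 Δ1=11111010110 Δ2=11011011110 Δ3=10011011110 | 3Δ
t=1: Δ0=10011011110 Δ1=10011001100 | 1Δ
t=2: Δ0=10011001100 Δ1=10011001110 Δ2=10011000110 Δ3=10011000010 | 3Δ
t=3: Δ0=10011000010 Δ1=10011010000 | 1Δ
t=4: Δ0=10011010000 Δ1=10011010010 Δ2=10111010010 Δ3=11111010010 Δ4=11111010110 | 4Δ
t=5: Δ0=11111010110 Δ1=11111010100 | 1Δ
t=6: Δ0=11111010100 Δ1=11111010110 Δ2=11011011110 Δ3=10011011110 | 3Δ
t=7: Δ0=10011011110 Δ1=10011001100 | 1Δ
t=8: Δ0=10011001100 Δ1=10011001110 Δ2=10011000110 Δ3=10011000010 | 3Δ

3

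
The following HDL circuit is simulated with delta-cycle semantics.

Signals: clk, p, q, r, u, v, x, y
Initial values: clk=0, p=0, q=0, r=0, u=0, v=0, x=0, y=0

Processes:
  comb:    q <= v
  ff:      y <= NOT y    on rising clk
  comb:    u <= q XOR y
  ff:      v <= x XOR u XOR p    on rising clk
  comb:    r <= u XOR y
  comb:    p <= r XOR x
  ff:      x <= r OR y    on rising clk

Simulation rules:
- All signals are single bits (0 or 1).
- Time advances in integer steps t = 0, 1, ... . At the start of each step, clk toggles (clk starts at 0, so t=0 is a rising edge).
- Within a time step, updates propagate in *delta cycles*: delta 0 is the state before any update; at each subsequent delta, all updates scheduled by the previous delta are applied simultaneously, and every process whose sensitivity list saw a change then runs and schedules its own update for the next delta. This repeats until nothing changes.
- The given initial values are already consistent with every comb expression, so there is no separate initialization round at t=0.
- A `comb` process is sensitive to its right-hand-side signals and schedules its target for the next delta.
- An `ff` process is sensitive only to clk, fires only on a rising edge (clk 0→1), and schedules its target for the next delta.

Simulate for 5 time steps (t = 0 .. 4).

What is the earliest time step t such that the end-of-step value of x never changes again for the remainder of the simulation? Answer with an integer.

2

t0.Δ0 x=0 v=0 p=0 r=0 y=0 q=0 u=0 clk=0
t0.Δ1 x=0 v=0 p=0 r=0 y=0 q=0 u=0 clk=1
t0.Δ2 x=0 v=0 p=0 r=0 y=1 q=0 u=0 clk=1
t0.Δ3 x=0 v=0 p=0 r=1 y=1 q=0 u=1 clk=1
t0.Δ4 x=0 v=0 p=1 r=0 y=1 q=0 u=1 clk=1
t0.Δ5 x=0 v=0 p=0 r=0 y=1 q=0 u=1 clk=1
t1.Δ0 x=0 v=0 p=0 r=0 y=1 q=0 u=1 clk=1
t1.Δ1 x=0 v=0 p=0 r=0 y=1 q=0 u=1 clk=0
t2.Δ0 x=0 v=0 p=0 r=0 y=1 q=0 u=1 clk=0
t2.Δ1 x=0 v=0 p=0 r=0 y=1 q=0 u=1 clk=1
t2.Δ2 x=1 v=1 p=0 r=0 y=0 q=0 u=1 clk=1
t2.Δ3 x=1 v=1 p=1 r=1 y=0 q=1 u=0 clk=1
t2.Δ4 x=1 v=1 p=0 r=0 y=0 q=1 u=1 clk=1
t2.Δ5 x=1 v=1 p=1 r=1 y=0 q=1 u=1 clk=1
t2.Δ6 x=1 v=1 p=0 r=1 y=0 q=1 u=1 clk=1
t3.Δ0 x=1 v=1 p=0 r=1 y=0 q=1 u=1 clk=1
t3.Δ1 x=1 v=1 p=0 r=1 y=0 q=1 u=1 clk=0
t4.Δ0 x=1 v=1 p=0 r=1 y=0 q=1 u=1 clk=0
t4.Δ1 x=1 v=1 p=0 r=1 y=0 q=1 u=1 clk=1
t4.Δ2 x=1 v=0 p=0 r=1 y=1 q=1 u=1 clk=1
t4.Δ3 x=1 v=0 p=0 r=0 y=1 q=0 u=0 clk=1
t4.Δ4 x=1 v=0 p=1 r=1 y=1 q=0 u=1 clk=1
t4.Δ5 x=1 v=0 p=0 r=0 y=1 q=0 u=1 clk=1
t4.Δ6 x=1 v=0 p=1 r=0 y=1 q=0 u=1 clk=1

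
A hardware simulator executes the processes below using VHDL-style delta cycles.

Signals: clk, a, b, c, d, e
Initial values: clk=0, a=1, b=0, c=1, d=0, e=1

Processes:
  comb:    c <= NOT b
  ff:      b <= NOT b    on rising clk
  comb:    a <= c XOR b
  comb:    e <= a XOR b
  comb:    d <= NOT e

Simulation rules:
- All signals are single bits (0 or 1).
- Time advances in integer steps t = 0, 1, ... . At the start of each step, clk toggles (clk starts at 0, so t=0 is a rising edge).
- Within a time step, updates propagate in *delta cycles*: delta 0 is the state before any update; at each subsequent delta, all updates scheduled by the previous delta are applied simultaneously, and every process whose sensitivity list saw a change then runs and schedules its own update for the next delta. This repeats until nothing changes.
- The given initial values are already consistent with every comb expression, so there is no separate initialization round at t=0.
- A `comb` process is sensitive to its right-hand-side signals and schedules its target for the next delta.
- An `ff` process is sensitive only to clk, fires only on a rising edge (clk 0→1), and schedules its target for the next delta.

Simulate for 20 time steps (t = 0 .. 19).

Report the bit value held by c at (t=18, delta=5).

t=0 Δ0: clk=0 b=0 a=1 e=1 c=1 d=0
  Δ1: clk:0→1
  Δ2: b:0→1
  Δ3: a:1→0, e:1→0, c:1→0
  Δ4: a:0→1, e:0→1, d:0→1
  Δ5: e:1→0, d:1→0
  Δ6: d:0→1
  (6Δ to stable)
t=1 Δ0: clk=1 b=1 a=1 e=0 c=0 d=1
  Δ1: clk:1→0
  (1Δ to stable)
t=2 Δ0: clk=0 b=1 a=1 e=0 c=0 d=1
  Δ1: clk:0→1
  Δ2: b:1→0
  Δ3: a:1→0, e:0→1, c:0→1
  Δ4: a:0→1, e:1→0, d:1→0
  Δ5: e:0→1, d:0→1
  Δ6: d:1→0
  (6Δ to stable)
t=3 Δ0: clk=1 b=0 a=1 e=1 c=1 d=0
  Δ1: clk:1→0
  (1Δ to stable)
t=4 Δ0: clk=0 b=0 a=1 e=1 c=1 d=0
  Δ1: clk:0→1
  Δ2: b:0→1
  Δ3: a:1→0, e:1→0, c:1→0
  Δ4: a:0→1, e:0→1, d:0→1
  Δ5: e:1→0, d:1→0
  Δ6: d:0→1
  (6Δ to stable)
t=5 Δ0: clk=1 b=1 a=1 e=0 c=0 d=1
  Δ1: clk:1→0
  (1Δ to stable)
t=6 Δ0: clk=0 b=1 a=1 e=0 c=0 d=1
  Δ1: clk:0→1
  Δ2: b:1→0
  Δ3: a:1→0, e:0→1, c:0→1
  Δ4: a:0→1, e:1→0, d:1→0
  Δ5: e:0→1, d:0→1
  Δ6: d:1→0
  (6Δ to stable)
t=7 Δ0: clk=1 b=0 a=1 e=1 c=1 d=0
  Δ1: clk:1→0
  (1Δ to stable)
t=8 Δ0: clk=0 b=0 a=1 e=1 c=1 d=0
  Δ1: clk:0→1
  Δ2: b:0→1
  Δ3: a:1→0, e:1→0, c:1→0
  Δ4: a:0→1, e:0→1, d:0→1
  Δ5: e:1→0, d:1→0
  Δ6: d:0→1
  (6Δ to stable)
t=9 Δ0: clk=1 b=1 a=1 e=0 c=0 d=1
  Δ1: clk:1→0
  (1Δ to stable)
t=10 Δ0: clk=0 b=1 a=1 e=0 c=0 d=1
  Δ1: clk:0→1
  Δ2: b:1→0
  Δ3: a:1→0, e:0→1, c:0→1
  Δ4: a:0→1, e:1→0, d:1→0
  Δ5: e:0→1, d:0→1
  Δ6: d:1→0
  (6Δ to stable)
t=11 Δ0: clk=1 b=0 a=1 e=1 c=1 d=0
  Δ1: clk:1→0
  (1Δ to stable)
t=12 Δ0: clk=0 b=0 a=1 e=1 c=1 d=0
  Δ1: clk:0→1
  Δ2: b:0→1
  Δ3: a:1→0, e:1→0, c:1→0
  Δ4: a:0→1, e:0→1, d:0→1
  Δ5: e:1→0, d:1→0
  Δ6: d:0→1
  (6Δ to stable)
t=13 Δ0: clk=1 b=1 a=1 e=0 c=0 d=1
  Δ1: clk:1→0
  (1Δ to stable)
t=14 Δ0: clk=0 b=1 a=1 e=0 c=0 d=1
  Δ1: clk:0→1
  Δ2: b:1→0
  Δ3: a:1→0, e:0→1, c:0→1
  Δ4: a:0→1, e:1→0, d:1→0
  Δ5: e:0→1, d:0→1
  Δ6: d:1→0
  (6Δ to stable)
t=15 Δ0: clk=1 b=0 a=1 e=1 c=1 d=0
  Δ1: clk:1→0
  (1Δ to stable)
t=16 Δ0: clk=0 b=0 a=1 e=1 c=1 d=0
  Δ1: clk:0→1
  Δ2: b:0→1
  Δ3: a:1→0, e:1→0, c:1→0
  Δ4: a:0→1, e:0→1, d:0→1
  Δ5: e:1→0, d:1→0
  Δ6: d:0→1
  (6Δ to stable)
t=17 Δ0: clk=1 b=1 a=1 e=0 c=0 d=1
  Δ1: clk:1→0
  (1Δ to stable)
t=18 Δ0: clk=0 b=1 a=1 e=0 c=0 d=1
  Δ1: clk:0→1
  Δ2: b:1→0
  Δ3: a:1→0, e:0→1, c:0→1
  Δ4: a:0→1, e:1→0, d:1→0
  Δ5: e:0→1, d:0→1
  Δ6: d:1→0
  (6Δ to stable)
t=19 Δ0: clk=1 b=0 a=1 e=1 c=1 d=0
  Δ1: clk:1→0
  (1Δ to stable)

1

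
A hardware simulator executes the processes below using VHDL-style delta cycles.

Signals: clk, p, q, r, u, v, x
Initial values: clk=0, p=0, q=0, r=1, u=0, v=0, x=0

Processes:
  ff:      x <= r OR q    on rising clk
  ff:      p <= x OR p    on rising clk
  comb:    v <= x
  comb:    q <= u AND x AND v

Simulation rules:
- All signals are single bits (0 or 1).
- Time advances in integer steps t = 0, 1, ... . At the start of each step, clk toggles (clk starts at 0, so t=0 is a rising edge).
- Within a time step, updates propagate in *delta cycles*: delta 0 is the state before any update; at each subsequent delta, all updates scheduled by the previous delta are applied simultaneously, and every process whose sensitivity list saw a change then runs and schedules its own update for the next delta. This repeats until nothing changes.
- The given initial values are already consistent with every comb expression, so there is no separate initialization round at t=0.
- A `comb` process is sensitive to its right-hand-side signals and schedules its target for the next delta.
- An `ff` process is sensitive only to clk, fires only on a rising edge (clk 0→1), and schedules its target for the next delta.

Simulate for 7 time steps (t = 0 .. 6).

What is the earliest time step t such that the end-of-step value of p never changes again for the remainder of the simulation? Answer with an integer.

2

t=0 Δ0: p=0 x=0 clk=0 r=1 q=0 u=0 v=0
  Δ1: clk:0→1
  Δ2: x:0→1
  Δ3: v:0→1
  (3Δ to stable)
t=1 Δ0: p=0 x=1 clk=1 r=1 q=0 u=0 v=1
  Δ1: clk:1→0
  (1Δ to stable)
t=2 Δ0: p=0 x=1 clk=0 r=1 q=0 u=0 v=1
  Δ1: clk:0→1
  Δ2: p:0→1
  (2Δ to stable)
t=3 Δ0: p=1 x=1 clk=1 r=1 q=0 u=0 v=1
  Δ1: clk:1→0
  (1Δ to stable)
t=4 Δ0: p=1 x=1 clk=0 r=1 q=0 u=0 v=1
  Δ1: clk:0→1
  (1Δ to stable)
t=5 Δ0: p=1 x=1 clk=1 r=1 q=0 u=0 v=1
  Δ1: clk:1→0
  (1Δ to stable)
t=6 Δ0: p=1 x=1 clk=0 r=1 q=0 u=0 v=1
  Δ1: clk:0→1
  (1Δ to stable)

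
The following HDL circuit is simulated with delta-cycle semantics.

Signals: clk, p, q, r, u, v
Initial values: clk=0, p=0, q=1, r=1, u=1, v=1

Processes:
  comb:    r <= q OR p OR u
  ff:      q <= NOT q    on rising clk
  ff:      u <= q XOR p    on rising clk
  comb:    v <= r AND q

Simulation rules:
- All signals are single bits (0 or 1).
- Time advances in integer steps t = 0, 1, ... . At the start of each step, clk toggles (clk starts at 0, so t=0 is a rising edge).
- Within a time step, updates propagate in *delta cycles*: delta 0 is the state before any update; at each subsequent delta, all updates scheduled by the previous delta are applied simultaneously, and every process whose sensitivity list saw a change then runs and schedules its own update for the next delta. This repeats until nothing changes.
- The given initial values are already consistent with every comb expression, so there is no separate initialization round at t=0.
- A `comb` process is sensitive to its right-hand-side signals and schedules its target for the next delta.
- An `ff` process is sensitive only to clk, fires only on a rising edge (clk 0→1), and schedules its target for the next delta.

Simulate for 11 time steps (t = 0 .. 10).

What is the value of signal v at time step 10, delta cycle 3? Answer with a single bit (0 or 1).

1

[bits: q,v,p,u,clk,r]
t=0: Δ0=110101 Δ1=110111 Δ2=010111 Δ3=000111 | 3Δ
t=1: Δ0=000111 Δ1=000101 | 1Δ
t=2: Δ0=000101 Δ1=000111 Δ2=100011 Δ3=110011 | 3Δ
t=3: Δ0=110011 Δ1=110001 | 1Δ
t=4: Δ0=110001 Δ1=110011 Δ2=010111 Δ3=000111 | 3Δ
t=5: Δ0=000111 Δ1=000101 | 1Δ
t=6: Δ0=000101 Δ1=000111 Δ2=100011 Δ3=110011 | 3Δ
t=7: Δ0=110011 Δ1=110001 | 1Δ
t=8: Δ0=110001 Δ1=110011 Δ2=010111 Δ3=000111 | 3Δ
t=9: Δ0=000111 Δ1=000101 | 1Δ
t=10: Δ0=000101 Δ1=000111 Δ2=100011 Δ3=110011 | 3Δ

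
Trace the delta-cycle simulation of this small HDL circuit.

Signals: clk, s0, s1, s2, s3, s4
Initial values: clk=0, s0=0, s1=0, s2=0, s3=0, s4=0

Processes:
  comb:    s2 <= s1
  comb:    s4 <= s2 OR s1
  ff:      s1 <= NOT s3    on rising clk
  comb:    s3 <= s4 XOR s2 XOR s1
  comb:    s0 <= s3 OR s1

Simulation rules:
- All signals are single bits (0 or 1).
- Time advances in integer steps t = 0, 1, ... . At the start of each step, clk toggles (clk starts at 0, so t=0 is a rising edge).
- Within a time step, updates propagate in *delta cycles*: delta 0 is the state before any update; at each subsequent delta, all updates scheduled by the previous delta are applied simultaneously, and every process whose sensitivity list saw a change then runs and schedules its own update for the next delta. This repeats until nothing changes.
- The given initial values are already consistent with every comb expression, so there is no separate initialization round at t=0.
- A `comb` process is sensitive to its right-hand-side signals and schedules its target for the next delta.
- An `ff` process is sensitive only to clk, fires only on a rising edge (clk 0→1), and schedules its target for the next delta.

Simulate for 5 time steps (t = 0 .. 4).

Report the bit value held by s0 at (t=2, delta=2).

t0.Δ0 s2=0 s4=0 clk=0 s1=0 s3=0 s0=0
t0.Δ1 s2=0 s4=0 clk=1 s1=0 s3=0 s0=0
t0.Δ2 s2=0 s4=0 clk=1 s1=1 s3=0 s0=0
t0.Δ3 s2=1 s4=1 clk=1 s1=1 s3=1 s0=1
t1.Δ0 s2=1 s4=1 clk=1 s1=1 s3=1 s0=1
t1.Δ1 s2=1 s4=1 clk=0 s1=1 s3=1 s0=1
t2.Δ0 s2=1 s4=1 clk=0 s1=1 s3=1 s0=1
t2.Δ1 s2=1 s4=1 clk=1 s1=1 s3=1 s0=1
t2.Δ2 s2=1 s4=1 clk=1 s1=0 s3=1 s0=1
t2.Δ3 s2=0 s4=1 clk=1 s1=0 s3=0 s0=1
t2.Δ4 s2=0 s4=0 clk=1 s1=0 s3=1 s0=0
t2.Δ5 s2=0 s4=0 clk=1 s1=0 s3=0 s0=1
t2.Δ6 s2=0 s4=0 clk=1 s1=0 s3=0 s0=0
t3.Δ0 s2=0 s4=0 clk=1 s1=0 s3=0 s0=0
t3.Δ1 s2=0 s4=0 clk=0 s1=0 s3=0 s0=0
t4.Δ0 s2=0 s4=0 clk=0 s1=0 s3=0 s0=0
t4.Δ1 s2=0 s4=0 clk=1 s1=0 s3=0 s0=0
t4.Δ2 s2=0 s4=0 clk=1 s1=1 s3=0 s0=0
t4.Δ3 s2=1 s4=1 clk=1 s1=1 s3=1 s0=1

1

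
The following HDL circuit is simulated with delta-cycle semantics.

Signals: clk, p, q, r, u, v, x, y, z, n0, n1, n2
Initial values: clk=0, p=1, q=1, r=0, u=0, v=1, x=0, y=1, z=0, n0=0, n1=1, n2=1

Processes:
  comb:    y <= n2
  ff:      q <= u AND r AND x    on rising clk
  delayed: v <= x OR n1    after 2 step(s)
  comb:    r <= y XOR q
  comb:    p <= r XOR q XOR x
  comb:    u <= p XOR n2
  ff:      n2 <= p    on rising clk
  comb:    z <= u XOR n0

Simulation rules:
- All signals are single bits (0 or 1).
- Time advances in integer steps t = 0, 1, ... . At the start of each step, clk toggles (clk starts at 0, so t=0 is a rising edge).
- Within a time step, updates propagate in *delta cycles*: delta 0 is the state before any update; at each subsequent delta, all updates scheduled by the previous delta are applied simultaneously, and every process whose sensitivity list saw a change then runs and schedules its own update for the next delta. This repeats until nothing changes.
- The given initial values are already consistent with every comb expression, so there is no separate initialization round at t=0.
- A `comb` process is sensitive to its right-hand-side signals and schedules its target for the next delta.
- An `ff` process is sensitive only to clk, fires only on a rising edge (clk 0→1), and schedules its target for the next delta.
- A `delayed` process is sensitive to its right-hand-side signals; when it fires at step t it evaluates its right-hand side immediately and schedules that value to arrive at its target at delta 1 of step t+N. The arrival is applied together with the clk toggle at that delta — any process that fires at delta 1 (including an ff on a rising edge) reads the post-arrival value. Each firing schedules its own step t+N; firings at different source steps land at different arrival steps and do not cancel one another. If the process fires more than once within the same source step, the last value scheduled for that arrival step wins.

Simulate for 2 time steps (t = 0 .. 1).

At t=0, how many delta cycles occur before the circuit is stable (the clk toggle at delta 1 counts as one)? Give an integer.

t=0 Δ0: z=0 u=0 n2=1 v=1 p=1 y=1 clk=0 n1=1 n0=0 r=0 q=1 x=0
  Δ1: clk:0→1
  Δ2: q:1→0
  Δ3: p:1→0, r:0→1
  Δ4: u:0→1, p:0→1
  Δ5: z:0→1, u:1→0
  Δ6: z:1→0
  (6Δ to stable)
t=1 Δ0: z=0 u=0 n2=1 v=1 p=1 y=1 clk=1 n1=1 n0=0 r=1 q=0 x=0
  Δ1: clk:1→0
  (1Δ to stable)

6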